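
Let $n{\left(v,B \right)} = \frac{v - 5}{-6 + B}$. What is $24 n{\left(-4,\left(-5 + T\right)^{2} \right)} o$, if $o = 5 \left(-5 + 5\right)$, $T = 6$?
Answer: $0$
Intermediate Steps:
$n{\left(v,B \right)} = \frac{-5 + v}{-6 + B}$
$o = 0$ ($o = 5 \cdot 0 = 0$)
$24 n{\left(-4,\left(-5 + T\right)^{2} \right)} o = 24 \frac{-5 - 4}{-6 + \left(-5 + 6\right)^{2}} \cdot 0 = 24 \frac{1}{-6 + 1^{2}} \left(-9\right) 0 = 24 \frac{1}{-6 + 1} \left(-9\right) 0 = 24 \frac{1}{-5} \left(-9\right) 0 = 24 \left(\left(- \frac{1}{5}\right) \left(-9\right)\right) 0 = 24 \cdot \frac{9}{5} \cdot 0 = \frac{216}{5} \cdot 0 = 0$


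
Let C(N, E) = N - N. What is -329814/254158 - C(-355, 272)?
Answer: -164907/127079 ≈ -1.2977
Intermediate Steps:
C(N, E) = 0
-329814/254158 - C(-355, 272) = -329814/254158 - 1*0 = -329814*1/254158 + 0 = -164907/127079 + 0 = -164907/127079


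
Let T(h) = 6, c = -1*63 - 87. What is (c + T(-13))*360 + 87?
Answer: -51753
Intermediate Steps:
c = -150 (c = -63 - 87 = -150)
(c + T(-13))*360 + 87 = (-150 + 6)*360 + 87 = -144*360 + 87 = -51840 + 87 = -51753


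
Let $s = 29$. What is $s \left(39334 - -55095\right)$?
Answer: $2738441$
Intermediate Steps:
$s \left(39334 - -55095\right) = 29 \left(39334 - -55095\right) = 29 \left(39334 + 55095\right) = 29 \cdot 94429 = 2738441$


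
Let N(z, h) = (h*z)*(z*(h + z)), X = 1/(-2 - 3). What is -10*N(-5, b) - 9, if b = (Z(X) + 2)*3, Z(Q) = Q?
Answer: -549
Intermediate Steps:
X = -⅕ (X = 1/(-5) = -⅕ ≈ -0.20000)
b = 27/5 (b = (-⅕ + 2)*3 = (9/5)*3 = 27/5 ≈ 5.4000)
N(z, h) = h*z²*(h + z)
-10*N(-5, b) - 9 = -54*(-5)²*(27/5 - 5) - 9 = -54*25*2/5 - 9 = -10*54 - 9 = -540 - 9 = -549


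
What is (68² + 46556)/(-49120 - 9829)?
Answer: -51180/58949 ≈ -0.86821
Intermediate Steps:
(68² + 46556)/(-49120 - 9829) = (4624 + 46556)/(-58949) = 51180*(-1/58949) = -51180/58949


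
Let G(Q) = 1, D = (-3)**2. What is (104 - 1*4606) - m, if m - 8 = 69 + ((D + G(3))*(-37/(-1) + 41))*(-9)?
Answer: 2441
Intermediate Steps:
D = 9
m = -6943 (m = 8 + (69 + ((9 + 1)*(-37/(-1) + 41))*(-9)) = 8 + (69 + (10*(-37*(-1) + 41))*(-9)) = 8 + (69 + (10*(37 + 41))*(-9)) = 8 + (69 + (10*78)*(-9)) = 8 + (69 + 780*(-9)) = 8 + (69 - 7020) = 8 - 6951 = -6943)
(104 - 1*4606) - m = (104 - 1*4606) - 1*(-6943) = (104 - 4606) + 6943 = -4502 + 6943 = 2441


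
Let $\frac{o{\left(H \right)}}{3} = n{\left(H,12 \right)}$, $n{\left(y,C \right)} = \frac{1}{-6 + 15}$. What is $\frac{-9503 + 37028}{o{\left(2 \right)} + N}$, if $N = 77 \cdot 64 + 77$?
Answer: $\frac{82575}{15016} \approx 5.4991$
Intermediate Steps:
$n{\left(y,C \right)} = \frac{1}{9}$
$o{\left(H \right)} = \frac{1}{3}$ ($o{\left(H \right)} = 3 \cdot \frac{1}{9} = \frac{1}{3}$)
$N = 5005$ ($N = 4928 + 77 = 5005$)
$\frac{-9503 + 37028}{o{\left(2 \right)} + N} = \frac{-9503 + 37028}{\frac{1}{3} + 5005} = \frac{27525}{\frac{15016}{3}} = 27525 \cdot \frac{3}{15016} = \frac{82575}{15016}$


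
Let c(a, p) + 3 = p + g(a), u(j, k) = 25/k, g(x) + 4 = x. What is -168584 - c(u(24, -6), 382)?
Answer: -1013729/6 ≈ -1.6895e+5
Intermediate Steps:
g(x) = -4 + x
c(a, p) = -7 + a + p (c(a, p) = -3 + (p + (-4 + a)) = -3 + (-4 + a + p) = -7 + a + p)
-168584 - c(u(24, -6), 382) = -168584 - (-7 + 25/(-6) + 382) = -168584 - (-7 + 25*(-⅙) + 382) = -168584 - (-7 - 25/6 + 382) = -168584 - 1*2225/6 = -168584 - 2225/6 = -1013729/6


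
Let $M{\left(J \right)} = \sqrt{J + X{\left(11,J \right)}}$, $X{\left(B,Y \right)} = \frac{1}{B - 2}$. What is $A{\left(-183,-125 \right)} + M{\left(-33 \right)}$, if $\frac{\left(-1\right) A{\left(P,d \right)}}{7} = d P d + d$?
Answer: $20016500 + \frac{2 i \sqrt{74}}{3} \approx 2.0017 \cdot 10^{7} + 5.7349 i$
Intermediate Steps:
$X{\left(B,Y \right)} = \frac{1}{-2 + B}$
$M{\left(J \right)} = \sqrt{\frac{1}{9} + J}$ ($M{\left(J \right)} = \sqrt{J + \frac{1}{-2 + 11}} = \sqrt{J + \frac{1}{9}} = \sqrt{\frac{1}{9} + J}$)
$A{\left(P,d \right)} = - 7 d - 7 P d^{2}$ ($A{\left(P,d \right)} = - 7 \left(d P d + d\right) = - 7 \left(P d d + d\right) = - 7 \left(P d^{2} + d\right) = - 7 \left(d + P d^{2}\right) = - 7 d - 7 P d^{2}$)
$A{\left(-183,-125 \right)} + M{\left(-33 \right)} = \left(-7\right) \left(-125\right) \left(1 - -22875\right) + \frac{\sqrt{1 + 9 \left(-33\right)}}{3} = \left(-7\right) \left(-125\right) \left(1 + 22875\right) + \frac{\sqrt{1 - 297}}{3} = \left(-7\right) \left(-125\right) 22876 + \frac{\sqrt{-296}}{3} = 20016500 + \frac{2 i \sqrt{74}}{3}$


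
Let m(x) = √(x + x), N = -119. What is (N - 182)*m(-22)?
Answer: -602*I*√11 ≈ -1996.6*I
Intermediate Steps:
m(x) = √2*√x (m(x) = √(2*x) = √2*√x)
(N - 182)*m(-22) = (-119 - 182)*(√2*√(-22)) = -301*√2*I*√22 = -602*I*√11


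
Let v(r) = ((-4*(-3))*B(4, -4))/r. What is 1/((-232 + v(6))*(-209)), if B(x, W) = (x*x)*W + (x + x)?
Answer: 1/71896 ≈ 1.3909e-5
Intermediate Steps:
B(x, W) = 2*x + W*x² (B(x, W) = x²*W + 2*x = W*x² + 2*x = 2*x + W*x²)
v(r) = -672/r (v(r) = ((-4*(-3))*(4*(2 - 4*4)))/r = (12*(4*(2 - 16)))/r = (12*(4*(-14)))/r = (12*(-56))/r = -672/r)
1/((-232 + v(6))*(-209)) = 1/((-232 - 672/6)*(-209)) = 1/((-232 - 672*⅙)*(-209)) = 1/((-232 - 112)*(-209)) = 1/(-344*(-209)) = 1/71896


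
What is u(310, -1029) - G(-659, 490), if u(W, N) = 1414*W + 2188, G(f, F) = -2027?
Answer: 442555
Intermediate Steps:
u(W, N) = 2188 + 1414*W
u(310, -1029) - G(-659, 490) = (2188 + 1414*310) - 1*(-2027) = (2188 + 438340) + 2027 = 440528 + 2027 = 442555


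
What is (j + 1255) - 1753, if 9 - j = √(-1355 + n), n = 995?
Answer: -489 - 6*I*√10 ≈ -489.0 - 18.974*I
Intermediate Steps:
j = 9 - 6*I*√10 (j = 9 - √(-1355 + 995) = 9 - √(-360) = 9 - 6*I*√10 ≈ 9.0 - 18.974*I)
(j + 1255) - 1753 = ((9 - 6*I*√10) + 1255) - 1753 = (1264 - 6*I*√10) - 1753 = -489 - 6*I*√10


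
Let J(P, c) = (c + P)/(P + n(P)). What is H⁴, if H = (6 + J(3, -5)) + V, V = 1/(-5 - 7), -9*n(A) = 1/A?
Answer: 156531800881/207360000 ≈ 754.88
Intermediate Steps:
n(A) = -1/(9*A)
J(P, c) = (P + c)/(P - 1/(9*P)) (J(P, c) = (c + P)/(P - 1/(9*P)) = (P + c)/(P - 1/(9*P)))
V = -1/12 (V = 1/(-12) = -1/12 ≈ -0.083333)
H = 629/120 (H = (6 + 9*3*(3 - 5)/(-1 + 9*3²)) - 1/12 = (6 + 9*3*(-2)/(-1 + 9*9)) - 1/12 = (6 + 9*3*(-2)/(-1 + 81)) - 1/12 = (6 + 9*3*(-2)/80) - 1/12 = (6 + 9*3*(1/80)*(-2)) - 1/12 = (6 - 27/40) - 1/12 = 213/40 - 1/12 = 629/120 ≈ 5.2417)
H⁴ = (629/120)⁴ = 156531800881/207360000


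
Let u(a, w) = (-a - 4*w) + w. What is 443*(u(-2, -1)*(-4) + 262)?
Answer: 107206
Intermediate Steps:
u(a, w) = -a - 3*w
443*(u(-2, -1)*(-4) + 262) = 443*((-1*(-2) - 3*(-1))*(-4) + 262) = 443*((2 + 3)*(-4) + 262) = 443*(5*(-4) + 262) = 443*(-20 + 262) = 443*242 = 107206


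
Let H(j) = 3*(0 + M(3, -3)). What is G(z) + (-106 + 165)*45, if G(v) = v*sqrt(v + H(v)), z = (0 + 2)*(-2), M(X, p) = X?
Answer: 2655 - 4*sqrt(5) ≈ 2646.1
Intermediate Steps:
z = -4 (z = 2*(-2) = -4)
H(j) = 9 (H(j) = 3*(0 + 3) = 3*3 = 9)
G(v) = v*sqrt(9 + v) (G(v) = v*sqrt(v + 9) = v*sqrt(9 + v))
G(z) + (-106 + 165)*45 = -4*sqrt(9 - 4) + (-106 + 165)*45 = -4*sqrt(5) + 59*45 = -4*sqrt(5) + 2655 = 2655 - 4*sqrt(5)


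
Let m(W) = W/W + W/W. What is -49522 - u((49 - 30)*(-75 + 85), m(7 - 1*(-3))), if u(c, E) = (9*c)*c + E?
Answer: -374424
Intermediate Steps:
m(W) = 2 (m(W) = 1 + 1 = 2)
u(c, E) = E + 9*c**2 (u(c, E) = 9*c**2 + E = E + 9*c**2)
-49522 - u((49 - 30)*(-75 + 85), m(7 - 1*(-3))) = -49522 - (2 + 9*((49 - 30)*(-75 + 85))**2) = -49522 - (2 + 9*(19*10)**2) = -49522 - (2 + 9*190**2) = -49522 - (2 + 9*36100) = -49522 - (2 + 324900) = -49522 - 1*324902 = -49522 - 324902 = -374424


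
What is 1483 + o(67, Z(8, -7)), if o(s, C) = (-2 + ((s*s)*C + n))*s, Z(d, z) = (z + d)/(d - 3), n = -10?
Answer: 304158/5 ≈ 60832.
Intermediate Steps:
Z(d, z) = (d + z)/(-3 + d)
o(s, C) = s*(-12 + C*s²) (o(s, C) = (-2 + ((s*s)*C - 10))*s = (-2 + (s²*C - 10))*s = (-2 + (C*s² - 10))*s = (-2 + (-10 + C*s²))*s = (-12 + C*s²)*s = s*(-12 + C*s²))
1483 + o(67, Z(8, -7)) = 1483 + 67*(-12 + ((8 - 7)/(-3 + 8))*67²) = 1483 + 67*(-12 + (1/5)*4489) = 1483 + 67*(-12 + ((⅕)*1)*4489) = 1483 + 67*(-12 + (⅕)*4489) = 1483 + 67*(-12 + 4489/5) = 1483 + 67*(4429/5) = 1483 + 296743/5 = 304158/5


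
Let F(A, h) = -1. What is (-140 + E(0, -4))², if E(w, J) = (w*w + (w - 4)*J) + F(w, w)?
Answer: 15625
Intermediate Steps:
E(w, J) = -1 + w² + J*(-4 + w) (E(w, J) = (w*w + (w - 4)*J) - 1 = (w² + (-4 + w)*J) - 1 = (w² + J*(-4 + w)) - 1 = -1 + w² + J*(-4 + w))
(-140 + E(0, -4))² = (-140 + (-1 + 0² - 4*(-4) - 4*0))² = (-140 + (-1 + 0 + 16 + 0))² = (-140 + 15)² = (-125)² = 15625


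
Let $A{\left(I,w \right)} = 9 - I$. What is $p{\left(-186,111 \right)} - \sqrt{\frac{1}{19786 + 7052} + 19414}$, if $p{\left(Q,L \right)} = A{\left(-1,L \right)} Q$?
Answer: $-1860 - \frac{\sqrt{1553720206206}}{8946} \approx -1999.3$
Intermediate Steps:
$p{\left(Q,L \right)} = 10 Q$ ($p{\left(Q,L \right)} = \left(9 - -1\right) Q = \left(9 + 1\right) Q = 10 Q$)
$p{\left(-186,111 \right)} - \sqrt{\frac{1}{19786 + 7052} + 19414} = 10 \left(-186\right) - \sqrt{\frac{1}{19786 + 7052} + 19414} = -1860 - \sqrt{\frac{1}{26838} + 19414} = -1860 - \sqrt{\frac{521032933}{26838}} = -1860 - \frac{\sqrt{1553720206206}}{8946}$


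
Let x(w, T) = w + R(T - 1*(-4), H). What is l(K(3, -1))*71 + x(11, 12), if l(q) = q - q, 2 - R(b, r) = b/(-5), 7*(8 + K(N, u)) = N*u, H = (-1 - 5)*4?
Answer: 81/5 ≈ 16.200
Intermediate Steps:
H = -24 (H = -6*4 = -24)
K(N, u) = -8 + N*u/7 (K(N, u) = -8 + (N*u)/7 = -8 + N*u/7)
R(b, r) = 2 + b/5 (R(b, r) = 2 - b/(-5) = 2 - b*(-1)/5 = 2 - (-1)*b/5 = 2 + b/5)
l(q) = 0
x(w, T) = 14/5 + w + T/5 (x(w, T) = w + (2 + (T - 1*(-4))/5) = w + (2 + (T + 4)/5) = w + (2 + (4 + T)/5) = w + (2 + (⅘ + T/5)) = w + (14/5 + T/5) = 14/5 + w + T/5)
l(K(3, -1))*71 + x(11, 12) = 0*71 + (14/5 + 11 + (⅕)*12) = 0 + (14/5 + 11 + 12/5) = 0 + 81/5 = 81/5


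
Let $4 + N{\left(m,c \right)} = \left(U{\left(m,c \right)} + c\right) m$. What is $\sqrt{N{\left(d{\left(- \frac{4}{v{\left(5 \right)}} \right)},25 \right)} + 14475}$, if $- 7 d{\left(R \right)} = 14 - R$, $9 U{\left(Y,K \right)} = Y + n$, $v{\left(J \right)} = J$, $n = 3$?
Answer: $\frac{\sqrt{158957731}}{105} \approx 120.07$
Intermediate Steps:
$U{\left(Y,K \right)} = \frac{1}{3} + \frac{Y}{9}$ ($U{\left(Y,K \right)} = \frac{Y + 3}{9} = \frac{3 + Y}{9} = \frac{1}{3} + \frac{Y}{9}$)
$d{\left(R \right)} = -2 + \frac{R}{7}$ ($d{\left(R \right)} = - \frac{14 - R}{7} = -2 + \frac{R}{7}$)
$N{\left(m,c \right)} = -4 + m \left(\frac{1}{3} + c + \frac{m}{9}\right)$ ($N{\left(m,c \right)} = -4 + \left(\left(\frac{1}{3} + \frac{m}{9}\right) + c\right) m = -4 + \left(\frac{1}{3} + c + \frac{m}{9}\right) m = -4 + m \left(\frac{1}{3} + c + \frac{m}{9}\right)$)
$\sqrt{N{\left(d{\left(- \frac{4}{v{\left(5 \right)}} \right)},25 \right)} + 14475} = \sqrt{\left(-4 + 25 \left(-2 + \frac{\left(-4\right) \frac{1}{5}}{7}\right) + \frac{\left(-2 + \frac{\left(-4\right) \frac{1}{5}}{7}\right) \left(3 - \left(2 - \frac{\left(-4\right) \frac{1}{5}}{7}\right)\right)}{9}\right) + 14475} = \sqrt{\left(-4 + 25 \left(-2 + \frac{1}{7} \left(- \frac{4}{5}\right)\right) + \frac{\left(-2 + \frac{1}{7} \left(- \frac{4}{5}\right)\right) \left(3 + \left(-2 + \frac{1}{7} \left(- \frac{4}{5}\right)\right)\right)}{9}\right) + 14475} = \sqrt{\left(-4 + 25 \left(-2 - \frac{4}{35}\right) + \frac{\left(-2 - \frac{4}{35}\right) \left(3 - \frac{74}{35}\right)}{9}\right) + 14475} = \sqrt{\left(-4 + 25 \left(- \frac{74}{35}\right) + \frac{1}{9} \left(- \frac{74}{35}\right) \left(3 - \frac{74}{35}\right)\right) + 14475} = \sqrt{\left(-4 - \frac{370}{7} + \frac{1}{9} \left(- \frac{74}{35}\right) \frac{31}{35}\right) + 14475} = \sqrt{\left(-4 - \frac{370}{7} - \frac{2294}{11025}\right) + 14475} = \sqrt{- \frac{629144}{11025} + 14475} = \sqrt{\frac{158957731}{11025}} = \frac{\sqrt{158957731}}{105}$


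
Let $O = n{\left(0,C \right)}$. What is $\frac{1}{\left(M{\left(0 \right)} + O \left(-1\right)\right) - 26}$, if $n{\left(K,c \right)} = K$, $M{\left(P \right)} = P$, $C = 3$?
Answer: $- \frac{1}{26} \approx -0.038462$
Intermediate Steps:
$O = 0$
$\frac{1}{\left(M{\left(0 \right)} + O \left(-1\right)\right) - 26} = \frac{1}{\left(0 + 0 \left(-1\right)\right) - 26} = \frac{1}{\left(0 + 0\right) - 26} = \frac{1}{0 - 26} = \frac{1}{-26} = - \frac{1}{26}$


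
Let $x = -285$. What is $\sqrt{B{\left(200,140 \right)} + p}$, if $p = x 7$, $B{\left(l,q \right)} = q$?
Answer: $i \sqrt{1855} \approx 43.07 i$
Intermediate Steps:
$p = -1995$ ($p = \left(-285\right) 7 = -1995$)
$\sqrt{B{\left(200,140 \right)} + p} = \sqrt{140 - 1995} = \sqrt{-1855} = i \sqrt{1855}$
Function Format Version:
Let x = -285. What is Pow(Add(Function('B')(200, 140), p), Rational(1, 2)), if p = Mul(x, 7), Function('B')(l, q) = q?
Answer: Mul(I, Pow(1855, Rational(1, 2))) ≈ Mul(43.070, I)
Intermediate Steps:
p = -1995 (p = Mul(-285, 7) = -1995)
Pow(Add(Function('B')(200, 140), p), Rational(1, 2)) = Pow(Add(140, -1995), Rational(1, 2)) = Pow(-1855, Rational(1, 2)) = Mul(I, Pow(1855, Rational(1, 2)))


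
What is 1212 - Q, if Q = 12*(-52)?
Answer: 1836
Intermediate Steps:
Q = -624
1212 - Q = 1212 - 1*(-624) = 1212 + 624 = 1836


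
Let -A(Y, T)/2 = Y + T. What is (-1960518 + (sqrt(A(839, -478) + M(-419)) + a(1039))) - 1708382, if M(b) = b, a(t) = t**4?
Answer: 1165361920541 + I*sqrt(1141) ≈ 1.1654e+12 + 33.779*I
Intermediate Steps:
A(Y, T) = -2*T - 2*Y (A(Y, T) = -2*(Y + T) = -2*(T + Y) = -2*T - 2*Y)
(-1960518 + (sqrt(A(839, -478) + M(-419)) + a(1039))) - 1708382 = (-1960518 + (sqrt((-2*(-478) - 2*839) - 419) + 1039**4)) - 1708382 = (-1960518 + (sqrt((956 - 1678) - 419) + 1165365589441)) - 1708382 = (-1960518 + (sqrt(-722 - 419) + 1165365589441)) - 1708382 = (-1960518 + (sqrt(-1141) + 1165365589441)) - 1708382 = (-1960518 + (I*sqrt(1141) + 1165365589441)) - 1708382 = (-1960518 + (1165365589441 + I*sqrt(1141))) - 1708382 = (1165363628923 + I*sqrt(1141)) - 1708382 = 1165361920541 + I*sqrt(1141)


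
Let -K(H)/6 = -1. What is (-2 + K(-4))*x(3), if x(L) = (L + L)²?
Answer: 144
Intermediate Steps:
K(H) = 6 (K(H) = -6*(-1) = 6)
x(L) = 4*L² (x(L) = (2*L)² = 4*L²)
(-2 + K(-4))*x(3) = (-2 + 6)*(4*3²) = 4*(4*9) = 4*36 = 144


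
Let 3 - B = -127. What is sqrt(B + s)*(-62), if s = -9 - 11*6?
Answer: -62*sqrt(55) ≈ -459.80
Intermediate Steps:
B = 130 (B = 3 - 1*(-127) = 3 + 127 = 130)
s = -75 (s = -9 - 66 = -75)
sqrt(B + s)*(-62) = sqrt(130 - 75)*(-62) = sqrt(55)*(-62) = -62*sqrt(55)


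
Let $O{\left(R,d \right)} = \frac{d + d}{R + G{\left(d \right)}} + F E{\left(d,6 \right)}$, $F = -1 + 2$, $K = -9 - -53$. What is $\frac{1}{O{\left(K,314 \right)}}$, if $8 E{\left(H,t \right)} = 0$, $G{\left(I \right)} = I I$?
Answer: $\frac{24660}{157} \approx 157.07$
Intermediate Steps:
$G{\left(I \right)} = I^{2}$
$K = 44$ ($K = -9 + 53 = 44$)
$E{\left(H,t \right)} = 0$ ($E{\left(H,t \right)} = \frac{1}{8} \cdot 0 = 0$)
$F = 1$
$O{\left(R,d \right)} = \frac{2 d}{R + d^{2}}$ ($O{\left(R,d \right)} = \frac{d + d}{R + d^{2}} + 1 \cdot 0 = \frac{2 d}{R + d^{2}} + 0 = \frac{2 d}{R + d^{2}}$)
$\frac{1}{O{\left(K,314 \right)}} = \frac{1}{2 \cdot 314 \frac{1}{44 + 314^{2}}} = \frac{1}{2 \cdot 314 \frac{1}{44 + 98596}} = \frac{1}{2 \cdot 314 \cdot \frac{1}{98640}} = \frac{1}{\frac{157}{24660}} = \frac{24660}{157}$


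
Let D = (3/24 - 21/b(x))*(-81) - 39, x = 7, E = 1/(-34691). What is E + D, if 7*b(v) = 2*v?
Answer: 222403993/277528 ≈ 801.38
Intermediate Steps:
E = -1/34691 ≈ -2.8826e-5
b(v) = 2*v/7 (b(v) = (2*v)/7 = 2*v/7)
D = 6411/8 (D = (3/24 - 21/((2/7)*7))*(-81) - 39 = (3*(1/24) - 21/2)*(-81) - 39 = (⅛ - 21*½)*(-81) - 39 = (⅛ - 21/2)*(-81) - 39 = -83/8*(-81) - 39 = 6723/8 - 39 = 6411/8 ≈ 801.38)
E + D = -1/34691 + 6411/8 = 222403993/277528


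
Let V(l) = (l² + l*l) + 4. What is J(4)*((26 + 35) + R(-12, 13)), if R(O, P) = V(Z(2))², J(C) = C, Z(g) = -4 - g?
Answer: 23348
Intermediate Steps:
V(l) = 4 + 2*l² (V(l) = (l² + l²) + 4 = 2*l² + 4 = 4 + 2*l²)
R(O, P) = 5776 (R(O, P) = (4 + 2*(-4 - 1*2)²)² = (4 + 2*(-4 - 2)²)² = (4 + 2*(-6)²)² = (4 + 2*36)² = (4 + 72)² = 76² = 5776)
J(4)*((26 + 35) + R(-12, 13)) = 4*((26 + 35) + 5776) = 4*(61 + 5776) = 4*5837 = 23348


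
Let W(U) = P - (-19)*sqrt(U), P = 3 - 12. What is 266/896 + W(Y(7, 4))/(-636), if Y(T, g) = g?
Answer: 2557/10176 ≈ 0.25128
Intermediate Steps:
P = -9
W(U) = -9 + 19*sqrt(U) (W(U) = -9 - (-19)*sqrt(U) = -9 + 19*sqrt(U))
266/896 + W(Y(7, 4))/(-636) = 266/896 + (-9 + 19*sqrt(4))/(-636) = 266*(1/896) + (-9 + 19*2)*(-1/636) = 19/64 + (-9 + 38)*(-1/636) = 19/64 + 29*(-1/636) = 19/64 - 29/636 = 2557/10176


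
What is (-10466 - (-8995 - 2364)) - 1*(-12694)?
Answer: 13587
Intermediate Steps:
(-10466 - (-8995 - 2364)) - 1*(-12694) = (-10466 - 1*(-11359)) + 12694 = (-10466 + 11359) + 12694 = 893 + 12694 = 13587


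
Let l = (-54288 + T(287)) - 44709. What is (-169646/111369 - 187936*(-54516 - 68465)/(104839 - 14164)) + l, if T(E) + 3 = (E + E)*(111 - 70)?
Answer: 603974116444568/3366128025 ≈ 1.7943e+5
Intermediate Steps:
T(E) = -3 + 82*E (T(E) = -3 + (E + E)*(111 - 70) = -3 + (2*E)*41 = -3 + 82*E)
l = -75466 (l = (-54288 + (-3 + 82*287)) - 44709 = (-54288 + (-3 + 23534)) - 44709 = (-54288 + 23531) - 44709 = -30757 - 44709 = -75466)
(-169646/111369 - 187936*(-54516 - 68465)/(104839 - 14164)) + l = (-169646/111369 - 187936*(-54516 - 68465)/(104839 - 14164)) - 75466 = (-169646*1/111369 - 187936/(90675/(-122981))) - 75466 = (-169646/111369 - 187936/(90675*(-1/122981))) - 75466 = (-169646/111369 - 187936/(-90675/122981)) - 75466 = (-169646/111369 - 187936*(-122981/90675)) - 75466 = (-169646/111369 + 23112557216/90675) - 75466 = 858002333979218/3366128025 - 75466 = 603974116444568/3366128025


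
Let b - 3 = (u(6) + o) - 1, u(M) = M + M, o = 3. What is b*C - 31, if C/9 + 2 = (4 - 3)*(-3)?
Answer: -796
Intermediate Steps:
u(M) = 2*M
b = 17 (b = 3 + ((2*6 + 3) - 1) = 3 + ((12 + 3) - 1) = 3 + (15 - 1) = 3 + 14 = 17)
C = -45 (C = -18 + 9*((4 - 3)*(-3)) = -18 + 9*(1*(-3)) = -18 + 9*(-3) = -18 - 27 = -45)
b*C - 31 = 17*(-45) - 31 = -765 - 31 = -796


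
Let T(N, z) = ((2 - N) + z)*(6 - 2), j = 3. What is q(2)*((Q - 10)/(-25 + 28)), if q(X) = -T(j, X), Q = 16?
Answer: -8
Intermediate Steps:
T(N, z) = 8 - 4*N + 4*z (T(N, z) = (2 + z - N)*4 = 8 - 4*N + 4*z)
q(X) = 4 - 4*X (q(X) = -(8 - 4*3 + 4*X) = -(8 - 12 + 4*X) = -(-4 + 4*X) = 4 - 4*X)
q(2)*((Q - 10)/(-25 + 28)) = (4 - 4*2)*((16 - 10)/(-25 + 28)) = (4 - 8)*(6/3) = -24/3 = -4*2 = -8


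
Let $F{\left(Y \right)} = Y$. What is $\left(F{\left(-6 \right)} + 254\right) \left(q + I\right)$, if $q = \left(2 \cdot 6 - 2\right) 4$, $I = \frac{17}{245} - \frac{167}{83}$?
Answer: $\frac{191926208}{20335} \approx 9438.2$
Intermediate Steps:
$I = - \frac{39504}{20335}$ ($I = 17 \cdot \frac{1}{245} - \frac{167}{83} = \frac{17}{245} - \frac{167}{83} = - \frac{39504}{20335} \approx -1.9427$)
$q = 40$ ($q = \left(12 - 2\right) 4 = 10 \cdot 4 = 40$)
$\left(F{\left(-6 \right)} + 254\right) \left(q + I\right) = \left(-6 + 254\right) \left(40 - \frac{39504}{20335}\right) = 248 \cdot \frac{773896}{20335} = \frac{191926208}{20335}$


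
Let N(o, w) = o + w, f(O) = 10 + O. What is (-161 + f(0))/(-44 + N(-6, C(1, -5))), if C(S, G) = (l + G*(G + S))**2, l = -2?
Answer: -151/274 ≈ -0.55110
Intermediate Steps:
C(S, G) = (-2 + G*(G + S))**2
(-161 + f(0))/(-44 + N(-6, C(1, -5))) = (-161 + (10 + 0))/(-44 + (-6 + (-2 + (-5)**2 - 5*1)**2)) = (-161 + 10)/(-44 + (-6 + (-2 + 25 - 5)**2)) = -151/(-44 + (-6 + 18**2)) = -151/(-44 + (-6 + 324)) = -151/(-44 + 318) = -151/274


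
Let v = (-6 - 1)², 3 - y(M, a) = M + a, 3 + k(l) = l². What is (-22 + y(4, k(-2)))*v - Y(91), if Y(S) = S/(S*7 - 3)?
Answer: -745675/634 ≈ -1176.1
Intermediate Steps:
k(l) = -3 + l²
y(M, a) = 3 - M - a (y(M, a) = 3 - (M + a) = 3 + (-M - a) = 3 - M - a)
v = 49 (v = (-7)² = 49)
Y(S) = S/(-3 + 7*S) (Y(S) = S/(7*S - 3) = S/(-3 + 7*S))
(-22 + y(4, k(-2)))*v - Y(91) = (-22 + (3 - 1*4 - (-3 + (-2)²)))*49 - 91/(-3 + 7*91) = (-22 + (3 - 4 - (-3 + 4)))*49 - 91/(-3 + 637) = (-22 + (3 - 4 - 1*1))*49 - 91/634 = (-22 + (3 - 4 - 1))*49 - 91/634 = (-22 - 2)*49 - 1*91/634 = -24*49 - 91/634 = -1176 - 91/634 = -745675/634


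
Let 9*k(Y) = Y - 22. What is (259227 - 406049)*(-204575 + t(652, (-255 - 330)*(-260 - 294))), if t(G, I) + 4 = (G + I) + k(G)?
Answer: -17652849526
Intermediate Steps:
k(Y) = -22/9 + Y/9 (k(Y) = (Y - 22)/9 = (-22 + Y)/9 = -22/9 + Y/9)
t(G, I) = -58/9 + I + 10*G/9 (t(G, I) = -4 + ((G + I) + (-22/9 + G/9)) = -4 + (-22/9 + I + 10*G/9) = -58/9 + I + 10*G/9)
(259227 - 406049)*(-204575 + t(652, (-255 - 330)*(-260 - 294))) = (259227 - 406049)*(-204575 + (-58/9 + (-255 - 330)*(-260 - 294) + (10/9)*652)) = -146822*(-204575 + (-58/9 - 585*(-554) + 6520/9)) = -146822*(-204575 + (-58/9 + 324090 + 6520/9)) = -146822*(-204575 + 324808) = -146822*120233 = -17652849526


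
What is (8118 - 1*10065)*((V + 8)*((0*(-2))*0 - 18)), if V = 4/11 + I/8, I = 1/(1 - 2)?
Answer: 1154925/4 ≈ 2.8873e+5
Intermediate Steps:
I = -1 (I = 1/(-1) = -1)
V = 21/88 (V = 4/11 - 1/8 = 4*(1/11) - 1*⅛ = 4/11 - ⅛ = 21/88 ≈ 0.23864)
(8118 - 1*10065)*((V + 8)*((0*(-2))*0 - 18)) = (8118 - 1*10065)*((21/88 + 8)*((0*(-2))*0 - 18)) = (8118 - 10065)*(725*(0*0 - 18)/88) = -128325*(0 - 18)/8 = -128325*(-18)/8 = -1947*(-6525/44) = 1154925/4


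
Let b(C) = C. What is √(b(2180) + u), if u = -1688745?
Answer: I*√1686565 ≈ 1298.7*I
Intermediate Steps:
√(b(2180) + u) = √(2180 - 1688745) = √(-1686565) = I*√1686565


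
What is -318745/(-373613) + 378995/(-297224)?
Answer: -46858795055/111046750312 ≈ -0.42197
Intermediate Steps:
-318745/(-373613) + 378995/(-297224) = -318745*(-1/373613) + 378995*(-1/297224) = 318745/373613 - 378995/297224 = -46858795055/111046750312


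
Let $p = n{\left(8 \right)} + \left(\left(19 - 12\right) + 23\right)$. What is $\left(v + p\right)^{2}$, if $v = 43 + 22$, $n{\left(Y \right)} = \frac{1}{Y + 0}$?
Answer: $\frac{579121}{64} \approx 9048.8$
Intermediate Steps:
$n{\left(Y \right)} = \frac{1}{Y}$
$v = 65$
$p = \frac{241}{8}$ ($p = \frac{1}{8} + \left(\left(19 - 12\right) + 23\right) = \frac{1}{8} + \left(7 + 23\right) = \frac{1}{8} + 30 = \frac{241}{8} \approx 30.125$)
$\left(v + p\right)^{2} = \left(65 + \frac{241}{8}\right)^{2} = \left(\frac{761}{8}\right)^{2} = \frac{579121}{64}$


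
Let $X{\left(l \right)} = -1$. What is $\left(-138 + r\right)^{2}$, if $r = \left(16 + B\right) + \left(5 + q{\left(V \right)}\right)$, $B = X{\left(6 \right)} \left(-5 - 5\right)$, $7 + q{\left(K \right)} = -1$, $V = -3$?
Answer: $13225$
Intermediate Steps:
$q{\left(K \right)} = -8$ ($q{\left(K \right)} = -7 - 1 = -8$)
$B = 10$ ($B = - (-5 - 5) = \left(-1\right) \left(-10\right) = 10$)
$r = 23$ ($r = \left(16 + 10\right) + \left(5 - 8\right) = 26 - 3 = 23$)
$\left(-138 + r\right)^{2} = \left(-138 + 23\right)^{2} = \left(-115\right)^{2} = 13225$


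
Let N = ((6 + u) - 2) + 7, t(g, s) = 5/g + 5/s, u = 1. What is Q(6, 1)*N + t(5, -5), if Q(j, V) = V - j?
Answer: -60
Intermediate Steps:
N = 12 (N = ((6 + 1) - 2) + 7 = (7 - 2) + 7 = 5 + 7 = 12)
Q(6, 1)*N + t(5, -5) = (1 - 1*6)*12 + (5/5 + 5/(-5)) = (1 - 6)*12 + (5*(1/5) + 5*(-1/5)) = -5*12 + (1 - 1) = -60 + 0 = -60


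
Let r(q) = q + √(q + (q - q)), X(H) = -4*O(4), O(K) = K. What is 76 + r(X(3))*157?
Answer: -2436 + 628*I ≈ -2436.0 + 628.0*I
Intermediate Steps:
X(H) = -16 (X(H) = -4*4 = -16)
r(q) = q + √q (r(q) = q + √(q + 0) = q + √q)
76 + r(X(3))*157 = 76 + (-16 + √(-16))*157 = 76 + (-16 + 4*I)*157 = 76 + (-2512 + 628*I) = -2436 + 628*I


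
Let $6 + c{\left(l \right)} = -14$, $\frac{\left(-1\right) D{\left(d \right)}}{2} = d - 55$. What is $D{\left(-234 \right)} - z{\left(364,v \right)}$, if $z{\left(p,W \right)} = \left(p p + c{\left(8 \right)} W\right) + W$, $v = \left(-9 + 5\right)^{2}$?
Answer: $-131614$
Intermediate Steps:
$D{\left(d \right)} = 110 - 2 d$ ($D{\left(d \right)} = - 2 \left(d - 55\right) = - 2 \left(-55 + d\right) = 110 - 2 d$)
$c{\left(l \right)} = -20$ ($c{\left(l \right)} = -6 - 14 = -20$)
$v = 16$ ($v = \left(-4\right)^{2} = 16$)
$z{\left(p,W \right)} = p^{2} - 19 W$ ($z{\left(p,W \right)} = \left(p p - 20 W\right) + W = \left(p^{2} - 20 W\right) + W = p^{2} - 19 W$)
$D{\left(-234 \right)} - z{\left(364,v \right)} = \left(110 - -468\right) - \left(364^{2} - 304\right) = \left(110 + 468\right) - \left(132496 - 304\right) = 578 - 132192 = -131614$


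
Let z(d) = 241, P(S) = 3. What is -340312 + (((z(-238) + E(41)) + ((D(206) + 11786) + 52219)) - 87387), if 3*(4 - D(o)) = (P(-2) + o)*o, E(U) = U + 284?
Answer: -1132426/3 ≈ -3.7748e+5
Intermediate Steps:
E(U) = 284 + U
D(o) = 4 - o*(3 + o)/3 (D(o) = 4 - (3 + o)*o/3 = 4 - o*(3 + o)/3)
-340312 + (((z(-238) + E(41)) + ((D(206) + 11786) + 52219)) - 87387) = -340312 + (((241 + (284 + 41)) + (((4 - 1*206 - ⅓*206²) + 11786) + 52219)) - 87387) = -340312 + (((241 + 325) + (((4 - 206 - ⅓*42436) + 11786) + 52219)) - 87387) = -340312 + ((566 + (((4 - 206 - 42436/3) + 11786) + 52219)) - 87387) = -340312 + ((566 + ((-43042/3 + 11786) + 52219)) - 87387) = -340312 + ((566 + (-7684/3 + 52219)) - 87387) = -340312 + ((566 + 148973/3) - 87387) = -340312 + (150671/3 - 87387) = -340312 - 111490/3 = -1132426/3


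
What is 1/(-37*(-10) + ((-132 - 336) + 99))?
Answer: 1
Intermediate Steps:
1/(-37*(-10) + ((-132 - 336) + 99)) = 1/(370 + (-468 + 99)) = 1/(370 - 369) = 1/1 = 1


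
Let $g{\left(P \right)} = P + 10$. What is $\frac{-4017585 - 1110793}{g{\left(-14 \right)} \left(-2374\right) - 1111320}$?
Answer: $\frac{2564189}{550912} \approx 4.6544$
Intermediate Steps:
$g{\left(P \right)} = 10 + P$
$\frac{-4017585 - 1110793}{g{\left(-14 \right)} \left(-2374\right) - 1111320} = \frac{-4017585 - 1110793}{\left(10 - 14\right) \left(-2374\right) - 1111320} = - \frac{5128378}{\left(-4\right) \left(-2374\right) - 1111320} = - \frac{5128378}{9496 - 1111320} = - \frac{5128378}{-1101824} = \left(-5128378\right) \left(- \frac{1}{1101824}\right) = \frac{2564189}{550912}$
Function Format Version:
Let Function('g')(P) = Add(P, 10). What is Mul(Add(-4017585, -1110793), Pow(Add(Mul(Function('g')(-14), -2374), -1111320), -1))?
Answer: Rational(2564189, 550912) ≈ 4.6544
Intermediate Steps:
Function('g')(P) = Add(10, P)
Mul(Add(-4017585, -1110793), Pow(Add(Mul(Function('g')(-14), -2374), -1111320), -1)) = Mul(Add(-4017585, -1110793), Pow(Add(Mul(Add(10, -14), -2374), -1111320), -1)) = Mul(-5128378, Pow(Add(Mul(-4, -2374), -1111320), -1)) = Mul(-5128378, Pow(Add(9496, -1111320), -1)) = Mul(-5128378, Pow(-1101824, -1)) = Mul(-5128378, Rational(-1, 1101824)) = Rational(2564189, 550912)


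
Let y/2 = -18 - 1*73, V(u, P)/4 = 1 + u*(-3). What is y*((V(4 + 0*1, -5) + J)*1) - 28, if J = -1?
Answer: 8162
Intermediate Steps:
V(u, P) = 4 - 12*u (V(u, P) = 4*(1 + u*(-3)) = 4*(1 - 3*u) = 4 - 12*u)
y = -182 (y = 2*(-18 - 1*73) = 2*(-18 - 73) = 2*(-91) = -182)
y*((V(4 + 0*1, -5) + J)*1) - 28 = -182*((4 - 12*(4 + 0*1)) - 1) - 28 = -182*((4 - 12*(4 + 0)) - 1) - 28 = -182*((4 - 12*4) - 1) - 28 = -182*((4 - 48) - 1) - 28 = -182*(-44 - 1) - 28 = -(-8190) - 28 = -182*(-45) - 28 = 8190 - 28 = 8162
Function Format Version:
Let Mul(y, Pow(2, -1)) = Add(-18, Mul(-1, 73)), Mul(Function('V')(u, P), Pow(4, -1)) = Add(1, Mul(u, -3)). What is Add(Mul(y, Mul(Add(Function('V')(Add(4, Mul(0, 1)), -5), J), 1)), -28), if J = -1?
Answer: 8162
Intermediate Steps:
Function('V')(u, P) = Add(4, Mul(-12, u)) (Function('V')(u, P) = Mul(4, Add(1, Mul(u, -3))) = Mul(4, Add(1, Mul(-3, u))) = Add(4, Mul(-12, u)))
y = -182 (y = Mul(2, Add(-18, Mul(-1, 73))) = Mul(2, Add(-18, -73)) = Mul(2, -91) = -182)
Add(Mul(y, Mul(Add(Function('V')(Add(4, Mul(0, 1)), -5), J), 1)), -28) = Add(Mul(-182, Mul(Add(Add(4, Mul(-12, Add(4, Mul(0, 1)))), -1), 1)), -28) = Add(Mul(-182, Mul(Add(Add(4, Mul(-12, Add(4, 0))), -1), 1)), -28) = Add(Mul(-182, Mul(Add(Add(4, Mul(-12, 4)), -1), 1)), -28) = Add(Mul(-182, Mul(Add(Add(4, -48), -1), 1)), -28) = Add(Mul(-182, Mul(Add(-44, -1), 1)), -28) = Add(Mul(-182, Mul(-45, 1)), -28) = Add(Mul(-182, -45), -28) = Add(8190, -28) = 8162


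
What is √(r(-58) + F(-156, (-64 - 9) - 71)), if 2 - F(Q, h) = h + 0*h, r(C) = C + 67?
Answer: √155 ≈ 12.450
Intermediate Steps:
r(C) = 67 + C
F(Q, h) = 2 - h (F(Q, h) = 2 - (h + 0*h) = 2 - (h + 0) = 2 - h)
√(r(-58) + F(-156, (-64 - 9) - 71)) = √((67 - 58) + (2 - ((-64 - 9) - 71))) = √(9 + (2 - (-73 - 71))) = √(9 + (2 - 1*(-144))) = √(9 + (2 + 144)) = √(9 + 146) = √155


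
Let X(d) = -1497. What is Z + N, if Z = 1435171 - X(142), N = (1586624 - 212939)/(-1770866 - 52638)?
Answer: 2619768470987/1823504 ≈ 1.4367e+6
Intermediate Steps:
N = -1373685/1823504 (N = 1373685/(-1823504) = 1373685*(-1/1823504) = -1373685/1823504 ≈ -0.75332)
Z = 1436668 (Z = 1435171 - 1*(-1497) = 1435171 + 1497 = 1436668)
Z + N = 1436668 - 1373685/1823504 = 2619768470987/1823504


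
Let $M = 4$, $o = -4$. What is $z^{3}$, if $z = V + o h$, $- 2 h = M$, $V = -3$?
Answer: $125$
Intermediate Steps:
$h = -2$ ($h = \left(- \frac{1}{2}\right) 4 = -2$)
$z = 5$ ($z = -3 - -8 = -3 + 8 = 5$)
$z^{3} = 5^{3} = 125$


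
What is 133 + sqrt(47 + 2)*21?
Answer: 280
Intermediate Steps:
133 + sqrt(47 + 2)*21 = 133 + sqrt(49)*21 = 133 + 7*21 = 133 + 147 = 280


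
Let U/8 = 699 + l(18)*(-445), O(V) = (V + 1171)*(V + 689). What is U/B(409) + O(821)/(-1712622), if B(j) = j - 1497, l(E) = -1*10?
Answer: -18528851/467704 ≈ -39.617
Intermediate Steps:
l(E) = -10
B(j) = -1497 + j
O(V) = (689 + V)*(1171 + V) (O(V) = (1171 + V)*(689 + V) = (689 + V)*(1171 + V))
U = 41192 (U = 8*(699 - 10*(-445)) = 8*(699 + 4450) = 8*5149 = 41192)
U/B(409) + O(821)/(-1712622) = 41192/(-1497 + 409) + (806819 + 821² + 1860*821)/(-1712622) = 41192/(-1088) + (806819 + 674041 + 1527060)*(-1/1712622) = 41192*(-1/1088) + 3007920*(-1/1712622) = -5149/136 - 6040/3439 = -18528851/467704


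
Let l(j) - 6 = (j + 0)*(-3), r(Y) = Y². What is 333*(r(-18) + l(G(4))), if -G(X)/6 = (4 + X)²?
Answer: 493506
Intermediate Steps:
G(X) = -6*(4 + X)²
l(j) = 6 - 3*j (l(j) = 6 + (j + 0)*(-3) = 6 + j*(-3) = 6 - 3*j)
333*(r(-18) + l(G(4))) = 333*((-18)² + (6 - (-18)*(4 + 4)²)) = 333*(324 + (6 - (-18)*8²)) = 333*(324 + (6 - (-18)*64)) = 333*(324 + (6 - 3*(-384))) = 333*(324 + (6 + 1152)) = 333*(324 + 1158) = 333*1482 = 493506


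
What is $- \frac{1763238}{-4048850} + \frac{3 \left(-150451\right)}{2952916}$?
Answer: $\frac{1689616553979}{5977956973300} \approx 0.28264$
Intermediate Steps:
$- \frac{1763238}{-4048850} + \frac{3 \left(-150451\right)}{2952916} = \left(-1763238\right) \left(- \frac{1}{4048850}\right) - \frac{451353}{2952916} = \frac{881619}{2024425} - \frac{451353}{2952916} = \frac{1689616553979}{5977956973300}$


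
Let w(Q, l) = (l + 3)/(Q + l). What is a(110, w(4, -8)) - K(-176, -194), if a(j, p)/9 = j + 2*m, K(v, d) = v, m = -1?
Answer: 1148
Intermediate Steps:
w(Q, l) = (3 + l)/(Q + l)
a(j, p) = -18 + 9*j (a(j, p) = 9*(j + 2*(-1)) = 9*(j - 2) = 9*(-2 + j) = -18 + 9*j)
a(110, w(4, -8)) - K(-176, -194) = (-18 + 9*110) - 1*(-176) = (-18 + 990) + 176 = 972 + 176 = 1148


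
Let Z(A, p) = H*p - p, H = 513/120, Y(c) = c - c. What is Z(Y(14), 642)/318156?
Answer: 14017/2121040 ≈ 0.0066086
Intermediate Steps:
Y(c) = 0
H = 171/40 (H = 513*(1/120) = 171/40 ≈ 4.2750)
Z(A, p) = 131*p/40 (Z(A, p) = 171*p/40 - p = 131*p/40)
Z(Y(14), 642)/318156 = ((131/40)*642)/318156 = (42051/20)*(1/318156) = 14017/2121040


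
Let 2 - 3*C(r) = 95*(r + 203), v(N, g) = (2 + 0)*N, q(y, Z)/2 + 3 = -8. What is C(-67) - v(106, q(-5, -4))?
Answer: -4518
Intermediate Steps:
q(y, Z) = -22 (q(y, Z) = -6 + 2*(-8) = -6 - 16 = -22)
v(N, g) = 2*N
C(r) = -19283/3 - 95*r/3 (C(r) = 2/3 - 95*(r + 203)/3 = 2/3 - 95*(203 + r)/3 = 2/3 - (19285 + 95*r)/3 = 2/3 + (-19285/3 - 95*r/3) = -19283/3 - 95*r/3)
C(-67) - v(106, q(-5, -4)) = (-19283/3 - 95/3*(-67)) - 2*106 = (-19283/3 + 6365/3) - 1*212 = -4306 - 212 = -4518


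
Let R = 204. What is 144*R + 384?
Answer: 29760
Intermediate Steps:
144*R + 384 = 144*204 + 384 = 29376 + 384 = 29760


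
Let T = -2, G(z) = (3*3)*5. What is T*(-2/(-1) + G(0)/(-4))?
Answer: 37/2 ≈ 18.500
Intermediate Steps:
G(z) = 45 (G(z) = 9*5 = 45)
T*(-2/(-1) + G(0)/(-4)) = -2*(-2/(-1) + 45/(-4)) = -2*(-2*(-1) + 45*(-¼)) = -2*(2 - 45/4) = -2*(-37/4) = 37/2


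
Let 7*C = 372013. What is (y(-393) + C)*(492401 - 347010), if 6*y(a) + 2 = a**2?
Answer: 481710478937/42 ≈ 1.1469e+10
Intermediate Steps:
C = 372013/7 (C = (1/7)*372013 = 372013/7 ≈ 53145.)
y(a) = -1/3 + a**2/6
(y(-393) + C)*(492401 - 347010) = ((-1/3 + (1/6)*(-393)**2) + 372013/7)*(492401 - 347010) = ((-1/3 + (1/6)*154449) + 372013/7)*145391 = ((-1/3 + 51483/2) + 372013/7)*145391 = (154447/6 + 372013/7)*145391 = (3313207/42)*145391 = 481710478937/42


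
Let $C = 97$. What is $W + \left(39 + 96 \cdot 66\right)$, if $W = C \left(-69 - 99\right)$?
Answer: $-9921$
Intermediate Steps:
$W = -16296$ ($W = 97 \left(-69 - 99\right) = 97 \left(-168\right) = -16296$)
$W + \left(39 + 96 \cdot 66\right) = -16296 + \left(39 + 96 \cdot 66\right) = -16296 + \left(39 + 6336\right) = -16296 + 6375 = -9921$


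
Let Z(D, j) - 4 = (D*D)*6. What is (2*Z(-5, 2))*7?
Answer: 2156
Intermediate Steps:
Z(D, j) = 4 + 6*D**2 (Z(D, j) = 4 + (D*D)*6 = 4 + D**2*6 = 4 + 6*D**2)
(2*Z(-5, 2))*7 = (2*(4 + 6*(-5)**2))*7 = (2*(4 + 6*25))*7 = (2*(4 + 150))*7 = (2*154)*7 = 308*7 = 2156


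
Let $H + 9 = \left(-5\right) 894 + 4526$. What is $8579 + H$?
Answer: $8626$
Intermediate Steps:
$H = 47$ ($H = -9 + \left(\left(-5\right) 894 + 4526\right) = -9 + \left(-4470 + 4526\right) = -9 + 56 = 47$)
$8579 + H = 8579 + 47 = 8626$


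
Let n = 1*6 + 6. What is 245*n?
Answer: 2940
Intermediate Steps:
n = 12 (n = 6 + 6 = 12)
245*n = 245*12 = 2940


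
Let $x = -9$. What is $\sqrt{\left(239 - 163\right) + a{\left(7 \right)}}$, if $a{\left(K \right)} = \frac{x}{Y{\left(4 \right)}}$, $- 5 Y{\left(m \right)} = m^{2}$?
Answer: $\frac{\sqrt{1261}}{4} \approx 8.8776$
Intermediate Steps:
$Y{\left(m \right)} = - \frac{m^{2}}{5}$
$a{\left(K \right)} = \frac{45}{16}$ ($a{\left(K \right)} = - \frac{9}{\left(- \frac{1}{5}\right) 4^{2}} = - \frac{9}{\left(- \frac{1}{5}\right) 16} = - \frac{9}{- \frac{16}{5}} = \left(-9\right) \left(- \frac{5}{16}\right) = \frac{45}{16}$)
$\sqrt{\left(239 - 163\right) + a{\left(7 \right)}} = \sqrt{\left(239 - 163\right) + \frac{45}{16}} = \sqrt{76 + \frac{45}{16}} = \sqrt{\frac{1261}{16}} = \frac{\sqrt{1261}}{4}$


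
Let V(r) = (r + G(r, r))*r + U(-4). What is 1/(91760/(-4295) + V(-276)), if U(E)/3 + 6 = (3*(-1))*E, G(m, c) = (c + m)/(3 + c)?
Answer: 78169/5910715298 ≈ 1.3225e-5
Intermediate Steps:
G(m, c) = (c + m)/(3 + c)
U(E) = -18 - 9*E (U(E) = -18 + 3*((3*(-1))*E) = -18 + 3*(-3*E) = -18 - 9*E)
V(r) = 18 + r*(r + 2*r/(3 + r)) (V(r) = (r + (r + r)/(3 + r))*r + (-18 - 9*(-4)) = (r + (2*r)/(3 + r))*r + (-18 + 36) = (r + 2*r/(3 + r))*r + 18 = r*(r + 2*r/(3 + r)) + 18 = 18 + r*(r + 2*r/(3 + r)))
1/(91760/(-4295) + V(-276)) = 1/(91760/(-4295) + (2*(-276)**2 + (3 - 276)*(18 + (-276)**2))/(3 - 276)) = 1/(91760*(-1/4295) + (2*76176 - 273*(18 + 76176))/(-273)) = 1/(-18352/859 - (152352 - 273*76194)/273) = 1/(-18352/859 - (152352 - 20800962)/273) = 1/(-18352/859 - 1/273*(-20648610)) = 1/(-18352/859 + 6882870/91) = 1/(5910715298/78169) = 78169/5910715298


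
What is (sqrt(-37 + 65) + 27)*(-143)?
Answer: -3861 - 286*sqrt(7) ≈ -4617.7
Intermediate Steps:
(sqrt(-37 + 65) + 27)*(-143) = (sqrt(28) + 27)*(-143) = (2*sqrt(7) + 27)*(-143) = (27 + 2*sqrt(7))*(-143) = -3861 - 286*sqrt(7)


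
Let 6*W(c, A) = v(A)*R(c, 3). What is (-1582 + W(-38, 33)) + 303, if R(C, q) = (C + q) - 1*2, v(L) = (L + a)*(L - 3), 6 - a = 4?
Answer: -7754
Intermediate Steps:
a = 2 (a = 6 - 1*4 = 6 - 4 = 2)
v(L) = (-3 + L)*(2 + L) (v(L) = (L + 2)*(L - 3) = (2 + L)*(-3 + L) = (-3 + L)*(2 + L))
R(C, q) = -2 + C + q (R(C, q) = (C + q) - 2 = -2 + C + q)
W(c, A) = (1 + c)*(-6 + A² - A)/6 (W(c, A) = ((-6 + A² - A)*(-2 + c + 3))/6 = ((-6 + A² - A)*(1 + c))/6 = ((1 + c)*(-6 + A² - A))/6 = (1 + c)*(-6 + A² - A)/6)
(-1582 + W(-38, 33)) + 303 = (-1582 + (1 - 38)*(-6 + 33² - 1*33)/6) + 303 = (-1582 + (⅙)*(-37)*(-6 + 1089 - 33)) + 303 = (-1582 + (⅙)*(-37)*1050) + 303 = (-1582 - 6475) + 303 = -8057 + 303 = -7754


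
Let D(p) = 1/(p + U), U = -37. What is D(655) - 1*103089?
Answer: -63709001/618 ≈ -1.0309e+5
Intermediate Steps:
D(p) = 1/(-37 + p) (D(p) = 1/(p - 37) = 1/(-37 + p))
D(655) - 1*103089 = 1/(-37 + 655) - 1*103089 = 1/618 - 103089 = -63709001/618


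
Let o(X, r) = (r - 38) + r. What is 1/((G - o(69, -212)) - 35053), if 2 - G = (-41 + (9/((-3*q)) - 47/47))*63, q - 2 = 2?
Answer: -4/127583 ≈ -3.1352e-5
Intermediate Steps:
q = 4 (q = 2 + 2 = 4)
o(X, r) = -38 + 2*r (o(X, r) = (-38 + r) + r = -38 + 2*r)
G = 10781/4 (G = 2 - (-41 + (9/((-3*4)) - 47/47))*63 = 2 - (-41 + (9/(-12) - 47*1/47))*63 = 2 - (-41 + (9*(-1/12) - 1))*63 = 2 - (-41 + (-3/4 - 1))*63 = 2 - (-41 - 7/4)*63 = 2 - (-171)*63/4 = 2 - 1*(-10773/4) = 2 + 10773/4 = 10781/4 ≈ 2695.3)
1/((G - o(69, -212)) - 35053) = 1/((10781/4 - (-38 + 2*(-212))) - 35053) = 1/((10781/4 - (-38 - 424)) - 35053) = 1/((10781/4 - 1*(-462)) - 35053) = 1/((10781/4 + 462) - 35053) = 1/(12629/4 - 35053) = 1/(-127583/4) = -4/127583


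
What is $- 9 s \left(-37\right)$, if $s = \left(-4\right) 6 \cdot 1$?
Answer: $-7992$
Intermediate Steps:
$s = -24$ ($s = \left(-24\right) 1 = -24$)
$- 9 s \left(-37\right) = \left(-9\right) \left(-24\right) \left(-37\right) = 216 \left(-37\right) = -7992$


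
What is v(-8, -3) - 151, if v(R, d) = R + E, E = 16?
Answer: -143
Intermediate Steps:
v(R, d) = 16 + R (v(R, d) = R + 16 = 16 + R)
v(-8, -3) - 151 = (16 - 8) - 151 = 8 - 151 = -143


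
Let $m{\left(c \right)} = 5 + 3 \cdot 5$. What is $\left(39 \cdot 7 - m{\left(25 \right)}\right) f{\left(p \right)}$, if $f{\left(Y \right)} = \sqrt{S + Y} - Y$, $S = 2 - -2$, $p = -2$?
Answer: $506 + 253 \sqrt{2} \approx 863.8$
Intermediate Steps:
$S = 4$ ($S = 2 + 2 = 4$)
$f{\left(Y \right)} = \sqrt{4 + Y} - Y$
$m{\left(c \right)} = 20$ ($m{\left(c \right)} = 5 + 15 = 20$)
$\left(39 \cdot 7 - m{\left(25 \right)}\right) f{\left(p \right)} = \left(39 \cdot 7 - 20\right) \left(\sqrt{4 - 2} - -2\right) = \left(273 - 20\right) \left(\sqrt{2} + 2\right) = 253 \left(2 + \sqrt{2}\right) = 506 + 253 \sqrt{2}$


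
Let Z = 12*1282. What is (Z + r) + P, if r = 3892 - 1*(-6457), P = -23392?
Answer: 2341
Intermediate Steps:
r = 10349 (r = 3892 + 6457 = 10349)
Z = 15384
(Z + r) + P = (15384 + 10349) - 23392 = 25733 - 23392 = 2341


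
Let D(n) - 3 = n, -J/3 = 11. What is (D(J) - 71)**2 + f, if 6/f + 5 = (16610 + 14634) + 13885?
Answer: 230154965/22562 ≈ 10201.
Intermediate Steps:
J = -33 (J = -3*11 = -33)
D(n) = 3 + n
f = 3/22562 (f = 6/(-5 + ((16610 + 14634) + 13885)) = 6/(-5 + (31244 + 13885)) = 6/(-5 + 45129) = 6/45124 = 6*(1/45124) = 3/22562 ≈ 0.00013297)
(D(J) - 71)**2 + f = ((3 - 33) - 71)**2 + 3/22562 = (-30 - 71)**2 + 3/22562 = (-101)**2 + 3/22562 = 10201 + 3/22562 = 230154965/22562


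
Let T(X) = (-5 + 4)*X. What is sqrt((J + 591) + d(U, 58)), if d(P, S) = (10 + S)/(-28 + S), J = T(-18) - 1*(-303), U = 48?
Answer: sqrt(205710)/15 ≈ 30.237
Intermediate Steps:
T(X) = -X
J = 321 (J = -1*(-18) - 1*(-303) = 18 + 303 = 321)
d(P, S) = (10 + S)/(-28 + S)
sqrt((J + 591) + d(U, 58)) = sqrt((321 + 591) + (10 + 58)/(-28 + 58)) = sqrt(912 + 68/30) = sqrt(912 + (1/30)*68) = sqrt(912 + 34/15) = sqrt(13714/15) = sqrt(205710)/15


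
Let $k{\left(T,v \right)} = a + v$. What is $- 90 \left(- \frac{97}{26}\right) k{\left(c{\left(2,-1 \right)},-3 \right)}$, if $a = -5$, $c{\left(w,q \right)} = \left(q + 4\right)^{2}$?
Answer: $- \frac{34920}{13} \approx -2686.2$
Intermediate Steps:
$c{\left(w,q \right)} = \left(4 + q\right)^{2}$
$k{\left(T,v \right)} = -5 + v$
$- 90 \left(- \frac{97}{26}\right) k{\left(c{\left(2,-1 \right)},-3 \right)} = - 90 \left(- \frac{97}{26}\right) \left(-5 - 3\right) = - 90 \left(\left(-97\right) \frac{1}{26}\right) \left(-8\right) = \left(-90\right) \left(- \frac{97}{26}\right) \left(-8\right) = \frac{4365}{13} \left(-8\right) = - \frac{34920}{13}$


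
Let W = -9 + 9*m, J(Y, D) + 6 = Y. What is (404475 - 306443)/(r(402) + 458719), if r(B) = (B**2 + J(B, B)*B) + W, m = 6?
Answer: 12254/97445 ≈ 0.12575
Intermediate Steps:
J(Y, D) = -6 + Y
W = 45 (W = -9 + 9*6 = -9 + 54 = 45)
r(B) = 45 + B**2 + B*(-6 + B) (r(B) = (B**2 + (-6 + B)*B) + 45 = (B**2 + B*(-6 + B)) + 45 = 45 + B**2 + B*(-6 + B))
(404475 - 306443)/(r(402) + 458719) = (404475 - 306443)/((45 + 402**2 + 402*(-6 + 402)) + 458719) = 98032/((45 + 161604 + 402*396) + 458719) = 98032/((45 + 161604 + 159192) + 458719) = 98032/(320841 + 458719) = 98032/779560 = 98032*(1/779560) = 12254/97445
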